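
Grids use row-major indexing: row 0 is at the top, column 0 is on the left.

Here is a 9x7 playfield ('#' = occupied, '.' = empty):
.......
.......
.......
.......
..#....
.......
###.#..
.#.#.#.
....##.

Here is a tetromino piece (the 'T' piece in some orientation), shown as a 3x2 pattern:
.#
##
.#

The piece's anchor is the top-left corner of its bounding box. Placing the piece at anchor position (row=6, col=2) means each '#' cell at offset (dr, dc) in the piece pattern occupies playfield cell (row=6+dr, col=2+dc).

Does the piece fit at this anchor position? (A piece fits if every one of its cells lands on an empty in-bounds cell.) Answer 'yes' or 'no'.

Answer: no

Derivation:
Check each piece cell at anchor (6, 2):
  offset (0,1) -> (6,3): empty -> OK
  offset (1,0) -> (7,2): empty -> OK
  offset (1,1) -> (7,3): occupied ('#') -> FAIL
  offset (2,1) -> (8,3): empty -> OK
All cells valid: no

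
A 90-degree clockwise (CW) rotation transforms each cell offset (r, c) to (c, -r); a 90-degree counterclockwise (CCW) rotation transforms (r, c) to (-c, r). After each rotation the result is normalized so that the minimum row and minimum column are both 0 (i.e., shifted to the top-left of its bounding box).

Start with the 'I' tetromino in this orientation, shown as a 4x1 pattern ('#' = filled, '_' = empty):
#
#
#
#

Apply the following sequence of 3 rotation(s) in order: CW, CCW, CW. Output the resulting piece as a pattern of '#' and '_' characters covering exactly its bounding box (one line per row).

Answer: ####

Derivation:
Start:
#
#
#
#
After rotation 1 (CW):
####
After rotation 2 (CCW):
#
#
#
#
After rotation 3 (CW):
####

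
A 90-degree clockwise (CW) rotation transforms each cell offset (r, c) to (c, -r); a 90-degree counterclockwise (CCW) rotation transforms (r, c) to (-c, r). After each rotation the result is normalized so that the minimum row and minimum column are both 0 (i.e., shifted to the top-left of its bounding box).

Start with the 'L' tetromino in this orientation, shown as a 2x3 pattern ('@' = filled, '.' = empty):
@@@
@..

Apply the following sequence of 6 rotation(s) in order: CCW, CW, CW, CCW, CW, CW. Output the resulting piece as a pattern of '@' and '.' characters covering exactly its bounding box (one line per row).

Answer: ..@
@@@

Derivation:
Start:
@@@
@..
After rotation 1 (CCW):
@.
@.
@@
After rotation 2 (CW):
@@@
@..
After rotation 3 (CW):
@@
.@
.@
After rotation 4 (CCW):
@@@
@..
After rotation 5 (CW):
@@
.@
.@
After rotation 6 (CW):
..@
@@@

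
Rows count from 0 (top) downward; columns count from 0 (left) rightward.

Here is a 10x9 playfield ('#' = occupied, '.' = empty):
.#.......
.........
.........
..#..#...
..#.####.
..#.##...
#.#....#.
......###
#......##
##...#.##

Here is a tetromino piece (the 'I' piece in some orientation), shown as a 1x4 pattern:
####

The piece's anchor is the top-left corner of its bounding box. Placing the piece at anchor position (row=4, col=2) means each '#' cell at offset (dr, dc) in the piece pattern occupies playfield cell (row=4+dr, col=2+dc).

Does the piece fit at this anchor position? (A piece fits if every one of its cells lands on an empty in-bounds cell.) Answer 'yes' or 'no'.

Answer: no

Derivation:
Check each piece cell at anchor (4, 2):
  offset (0,0) -> (4,2): occupied ('#') -> FAIL
  offset (0,1) -> (4,3): empty -> OK
  offset (0,2) -> (4,4): occupied ('#') -> FAIL
  offset (0,3) -> (4,5): occupied ('#') -> FAIL
All cells valid: no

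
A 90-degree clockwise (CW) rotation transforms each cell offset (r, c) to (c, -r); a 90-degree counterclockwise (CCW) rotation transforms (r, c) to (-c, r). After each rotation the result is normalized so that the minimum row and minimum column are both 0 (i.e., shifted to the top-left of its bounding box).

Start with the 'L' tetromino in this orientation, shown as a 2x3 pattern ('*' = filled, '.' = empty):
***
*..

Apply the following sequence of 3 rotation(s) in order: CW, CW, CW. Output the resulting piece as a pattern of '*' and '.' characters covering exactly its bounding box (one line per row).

Start:
***
*..
After rotation 1 (CW):
**
.*
.*
After rotation 2 (CW):
..*
***
After rotation 3 (CW):
*.
*.
**

Answer: *.
*.
**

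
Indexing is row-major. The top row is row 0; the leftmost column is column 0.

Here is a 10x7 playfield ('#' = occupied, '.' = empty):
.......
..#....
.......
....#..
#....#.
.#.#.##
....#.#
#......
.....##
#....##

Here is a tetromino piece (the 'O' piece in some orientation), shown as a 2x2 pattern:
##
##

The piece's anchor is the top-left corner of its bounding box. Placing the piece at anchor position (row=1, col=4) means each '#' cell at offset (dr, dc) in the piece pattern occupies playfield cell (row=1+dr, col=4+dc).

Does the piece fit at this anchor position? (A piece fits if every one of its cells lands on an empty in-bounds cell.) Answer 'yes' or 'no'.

Check each piece cell at anchor (1, 4):
  offset (0,0) -> (1,4): empty -> OK
  offset (0,1) -> (1,5): empty -> OK
  offset (1,0) -> (2,4): empty -> OK
  offset (1,1) -> (2,5): empty -> OK
All cells valid: yes

Answer: yes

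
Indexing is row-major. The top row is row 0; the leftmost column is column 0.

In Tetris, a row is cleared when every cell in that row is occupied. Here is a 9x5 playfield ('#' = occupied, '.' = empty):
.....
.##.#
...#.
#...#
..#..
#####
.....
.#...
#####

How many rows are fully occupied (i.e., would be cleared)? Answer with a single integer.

Answer: 2

Derivation:
Check each row:
  row 0: 5 empty cells -> not full
  row 1: 2 empty cells -> not full
  row 2: 4 empty cells -> not full
  row 3: 3 empty cells -> not full
  row 4: 4 empty cells -> not full
  row 5: 0 empty cells -> FULL (clear)
  row 6: 5 empty cells -> not full
  row 7: 4 empty cells -> not full
  row 8: 0 empty cells -> FULL (clear)
Total rows cleared: 2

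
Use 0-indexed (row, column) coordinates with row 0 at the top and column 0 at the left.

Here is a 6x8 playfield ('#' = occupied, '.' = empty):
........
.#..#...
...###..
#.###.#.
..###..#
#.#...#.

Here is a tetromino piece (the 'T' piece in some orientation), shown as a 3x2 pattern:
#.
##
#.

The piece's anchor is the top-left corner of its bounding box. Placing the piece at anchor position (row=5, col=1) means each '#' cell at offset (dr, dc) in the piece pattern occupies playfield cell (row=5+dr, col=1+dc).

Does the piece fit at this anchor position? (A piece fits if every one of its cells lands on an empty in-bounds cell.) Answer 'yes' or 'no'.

Check each piece cell at anchor (5, 1):
  offset (0,0) -> (5,1): empty -> OK
  offset (1,0) -> (6,1): out of bounds -> FAIL
  offset (1,1) -> (6,2): out of bounds -> FAIL
  offset (2,0) -> (7,1): out of bounds -> FAIL
All cells valid: no

Answer: no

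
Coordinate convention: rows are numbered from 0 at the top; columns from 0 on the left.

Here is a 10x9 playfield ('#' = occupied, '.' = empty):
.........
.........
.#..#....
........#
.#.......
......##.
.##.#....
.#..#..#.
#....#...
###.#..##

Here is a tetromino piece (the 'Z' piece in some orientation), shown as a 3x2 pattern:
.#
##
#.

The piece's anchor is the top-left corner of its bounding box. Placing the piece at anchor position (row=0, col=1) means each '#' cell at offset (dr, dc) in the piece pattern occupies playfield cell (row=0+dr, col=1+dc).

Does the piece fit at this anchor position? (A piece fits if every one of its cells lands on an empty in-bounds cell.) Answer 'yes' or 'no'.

Check each piece cell at anchor (0, 1):
  offset (0,1) -> (0,2): empty -> OK
  offset (1,0) -> (1,1): empty -> OK
  offset (1,1) -> (1,2): empty -> OK
  offset (2,0) -> (2,1): occupied ('#') -> FAIL
All cells valid: no

Answer: no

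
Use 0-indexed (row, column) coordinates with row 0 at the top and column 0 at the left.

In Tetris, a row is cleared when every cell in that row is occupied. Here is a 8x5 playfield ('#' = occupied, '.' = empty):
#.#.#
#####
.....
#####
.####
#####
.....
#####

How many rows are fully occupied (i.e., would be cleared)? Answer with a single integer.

Answer: 4

Derivation:
Check each row:
  row 0: 2 empty cells -> not full
  row 1: 0 empty cells -> FULL (clear)
  row 2: 5 empty cells -> not full
  row 3: 0 empty cells -> FULL (clear)
  row 4: 1 empty cell -> not full
  row 5: 0 empty cells -> FULL (clear)
  row 6: 5 empty cells -> not full
  row 7: 0 empty cells -> FULL (clear)
Total rows cleared: 4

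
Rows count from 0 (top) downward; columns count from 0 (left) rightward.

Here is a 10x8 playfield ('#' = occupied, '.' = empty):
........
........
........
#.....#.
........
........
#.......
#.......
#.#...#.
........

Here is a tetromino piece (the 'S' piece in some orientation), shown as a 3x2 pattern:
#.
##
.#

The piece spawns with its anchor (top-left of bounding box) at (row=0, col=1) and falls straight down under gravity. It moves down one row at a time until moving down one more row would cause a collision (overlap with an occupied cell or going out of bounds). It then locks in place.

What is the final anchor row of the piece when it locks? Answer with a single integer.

Spawn at (row=0, col=1). Try each row:
  row 0: fits
  row 1: fits
  row 2: fits
  row 3: fits
  row 4: fits
  row 5: fits
  row 6: blocked -> lock at row 5

Answer: 5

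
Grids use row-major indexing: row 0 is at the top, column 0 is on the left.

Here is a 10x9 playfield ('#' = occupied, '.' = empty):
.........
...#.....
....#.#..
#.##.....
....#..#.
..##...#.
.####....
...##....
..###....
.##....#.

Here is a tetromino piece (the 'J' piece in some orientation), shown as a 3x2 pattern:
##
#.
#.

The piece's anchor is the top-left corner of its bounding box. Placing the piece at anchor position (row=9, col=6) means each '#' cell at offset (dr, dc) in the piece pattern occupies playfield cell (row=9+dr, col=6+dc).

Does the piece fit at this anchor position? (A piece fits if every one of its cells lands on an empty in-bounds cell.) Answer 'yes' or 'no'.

Check each piece cell at anchor (9, 6):
  offset (0,0) -> (9,6): empty -> OK
  offset (0,1) -> (9,7): occupied ('#') -> FAIL
  offset (1,0) -> (10,6): out of bounds -> FAIL
  offset (2,0) -> (11,6): out of bounds -> FAIL
All cells valid: no

Answer: no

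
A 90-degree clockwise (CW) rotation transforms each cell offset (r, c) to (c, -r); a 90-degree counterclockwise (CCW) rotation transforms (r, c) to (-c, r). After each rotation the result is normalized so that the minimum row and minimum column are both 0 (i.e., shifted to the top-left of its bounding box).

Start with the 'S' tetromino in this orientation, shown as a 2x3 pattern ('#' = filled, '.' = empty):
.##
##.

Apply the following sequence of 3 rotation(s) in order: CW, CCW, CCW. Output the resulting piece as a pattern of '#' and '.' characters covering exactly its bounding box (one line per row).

Answer: #.
##
.#

Derivation:
Start:
.##
##.
After rotation 1 (CW):
#.
##
.#
After rotation 2 (CCW):
.##
##.
After rotation 3 (CCW):
#.
##
.#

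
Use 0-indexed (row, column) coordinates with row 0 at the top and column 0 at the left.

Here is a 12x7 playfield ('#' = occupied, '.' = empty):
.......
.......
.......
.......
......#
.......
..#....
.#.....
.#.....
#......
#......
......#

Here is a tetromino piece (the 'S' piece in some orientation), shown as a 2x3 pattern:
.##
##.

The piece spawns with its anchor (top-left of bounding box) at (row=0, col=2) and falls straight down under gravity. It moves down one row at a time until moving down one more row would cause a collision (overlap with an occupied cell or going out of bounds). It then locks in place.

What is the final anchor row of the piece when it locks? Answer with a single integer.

Spawn at (row=0, col=2). Try each row:
  row 0: fits
  row 1: fits
  row 2: fits
  row 3: fits
  row 4: fits
  row 5: blocked -> lock at row 4

Answer: 4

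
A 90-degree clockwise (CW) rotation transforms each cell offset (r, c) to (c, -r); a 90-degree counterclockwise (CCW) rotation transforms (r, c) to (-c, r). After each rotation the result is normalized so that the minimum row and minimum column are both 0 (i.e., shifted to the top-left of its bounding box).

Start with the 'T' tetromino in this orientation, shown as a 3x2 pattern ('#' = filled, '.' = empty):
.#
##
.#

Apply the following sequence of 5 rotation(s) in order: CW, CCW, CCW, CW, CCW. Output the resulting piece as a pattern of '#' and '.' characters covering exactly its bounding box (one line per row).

Start:
.#
##
.#
After rotation 1 (CW):
.#.
###
After rotation 2 (CCW):
.#
##
.#
After rotation 3 (CCW):
###
.#.
After rotation 4 (CW):
.#
##
.#
After rotation 5 (CCW):
###
.#.

Answer: ###
.#.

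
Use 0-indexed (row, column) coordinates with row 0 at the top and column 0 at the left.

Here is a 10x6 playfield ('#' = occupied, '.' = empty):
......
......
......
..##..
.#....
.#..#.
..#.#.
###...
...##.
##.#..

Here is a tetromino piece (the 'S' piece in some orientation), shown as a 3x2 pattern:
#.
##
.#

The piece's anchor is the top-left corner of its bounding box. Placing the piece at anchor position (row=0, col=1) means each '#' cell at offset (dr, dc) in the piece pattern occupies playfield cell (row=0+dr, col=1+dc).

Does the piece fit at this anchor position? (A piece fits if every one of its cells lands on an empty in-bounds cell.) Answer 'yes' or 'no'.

Answer: yes

Derivation:
Check each piece cell at anchor (0, 1):
  offset (0,0) -> (0,1): empty -> OK
  offset (1,0) -> (1,1): empty -> OK
  offset (1,1) -> (1,2): empty -> OK
  offset (2,1) -> (2,2): empty -> OK
All cells valid: yes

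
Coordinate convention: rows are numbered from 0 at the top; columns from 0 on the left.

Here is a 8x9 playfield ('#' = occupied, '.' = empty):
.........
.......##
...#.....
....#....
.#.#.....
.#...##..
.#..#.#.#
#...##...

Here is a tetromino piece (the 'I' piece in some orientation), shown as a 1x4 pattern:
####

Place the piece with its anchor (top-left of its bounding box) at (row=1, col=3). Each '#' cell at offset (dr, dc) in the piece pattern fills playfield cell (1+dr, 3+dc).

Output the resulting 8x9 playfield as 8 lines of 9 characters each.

Answer: .........
...######
...#.....
....#....
.#.#.....
.#...##..
.#..#.#.#
#...##...

Derivation:
Fill (1+0,3+0) = (1,3)
Fill (1+0,3+1) = (1,4)
Fill (1+0,3+2) = (1,5)
Fill (1+0,3+3) = (1,6)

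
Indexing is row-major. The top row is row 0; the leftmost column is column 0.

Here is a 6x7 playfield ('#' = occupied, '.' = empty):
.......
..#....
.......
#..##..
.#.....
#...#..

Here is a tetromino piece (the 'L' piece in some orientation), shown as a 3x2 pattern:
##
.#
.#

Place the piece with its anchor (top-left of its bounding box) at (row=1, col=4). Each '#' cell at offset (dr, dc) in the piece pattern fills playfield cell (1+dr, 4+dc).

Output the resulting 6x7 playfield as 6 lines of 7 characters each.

Fill (1+0,4+0) = (1,4)
Fill (1+0,4+1) = (1,5)
Fill (1+1,4+1) = (2,5)
Fill (1+2,4+1) = (3,5)

Answer: .......
..#.##.
.....#.
#..###.
.#.....
#...#..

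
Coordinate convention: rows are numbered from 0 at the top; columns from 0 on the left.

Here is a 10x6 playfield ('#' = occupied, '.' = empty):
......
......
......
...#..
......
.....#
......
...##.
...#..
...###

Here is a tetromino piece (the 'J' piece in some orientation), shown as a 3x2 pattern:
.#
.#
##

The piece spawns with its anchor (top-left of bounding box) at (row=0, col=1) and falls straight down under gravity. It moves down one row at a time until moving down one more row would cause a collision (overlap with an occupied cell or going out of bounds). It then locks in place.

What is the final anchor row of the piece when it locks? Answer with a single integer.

Spawn at (row=0, col=1). Try each row:
  row 0: fits
  row 1: fits
  row 2: fits
  row 3: fits
  row 4: fits
  row 5: fits
  row 6: fits
  row 7: fits
  row 8: blocked -> lock at row 7

Answer: 7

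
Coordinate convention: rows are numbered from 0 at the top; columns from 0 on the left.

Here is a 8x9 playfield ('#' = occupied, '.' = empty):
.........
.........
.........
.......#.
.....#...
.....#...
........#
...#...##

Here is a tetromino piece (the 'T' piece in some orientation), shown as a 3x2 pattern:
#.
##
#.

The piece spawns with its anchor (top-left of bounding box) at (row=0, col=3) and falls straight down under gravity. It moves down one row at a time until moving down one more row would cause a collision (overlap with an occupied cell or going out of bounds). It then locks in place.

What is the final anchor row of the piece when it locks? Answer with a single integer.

Answer: 4

Derivation:
Spawn at (row=0, col=3). Try each row:
  row 0: fits
  row 1: fits
  row 2: fits
  row 3: fits
  row 4: fits
  row 5: blocked -> lock at row 4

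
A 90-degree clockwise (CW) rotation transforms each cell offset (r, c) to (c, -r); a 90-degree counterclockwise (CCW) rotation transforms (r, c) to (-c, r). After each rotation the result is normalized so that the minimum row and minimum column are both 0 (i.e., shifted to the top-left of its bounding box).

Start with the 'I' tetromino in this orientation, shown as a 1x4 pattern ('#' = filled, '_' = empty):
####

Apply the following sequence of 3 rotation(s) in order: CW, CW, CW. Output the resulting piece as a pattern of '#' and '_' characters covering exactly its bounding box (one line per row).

Answer: #
#
#
#

Derivation:
Start:
####
After rotation 1 (CW):
#
#
#
#
After rotation 2 (CW):
####
After rotation 3 (CW):
#
#
#
#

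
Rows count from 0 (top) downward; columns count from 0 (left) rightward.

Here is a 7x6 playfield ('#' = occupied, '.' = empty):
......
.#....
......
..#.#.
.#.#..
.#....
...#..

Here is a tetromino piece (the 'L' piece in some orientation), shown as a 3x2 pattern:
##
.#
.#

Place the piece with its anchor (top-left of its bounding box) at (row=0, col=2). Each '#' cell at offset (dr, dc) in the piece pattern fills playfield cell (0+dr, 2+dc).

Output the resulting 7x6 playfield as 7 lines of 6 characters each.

Answer: ..##..
.#.#..
...#..
..#.#.
.#.#..
.#....
...#..

Derivation:
Fill (0+0,2+0) = (0,2)
Fill (0+0,2+1) = (0,3)
Fill (0+1,2+1) = (1,3)
Fill (0+2,2+1) = (2,3)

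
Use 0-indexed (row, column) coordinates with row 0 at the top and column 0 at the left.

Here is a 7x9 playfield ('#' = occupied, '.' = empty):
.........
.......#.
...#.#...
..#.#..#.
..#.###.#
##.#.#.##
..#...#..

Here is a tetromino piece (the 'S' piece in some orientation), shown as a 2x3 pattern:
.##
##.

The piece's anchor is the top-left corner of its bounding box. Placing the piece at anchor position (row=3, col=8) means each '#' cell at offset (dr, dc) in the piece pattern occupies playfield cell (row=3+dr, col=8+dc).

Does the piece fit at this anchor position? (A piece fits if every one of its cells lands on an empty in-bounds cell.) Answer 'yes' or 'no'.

Check each piece cell at anchor (3, 8):
  offset (0,1) -> (3,9): out of bounds -> FAIL
  offset (0,2) -> (3,10): out of bounds -> FAIL
  offset (1,0) -> (4,8): occupied ('#') -> FAIL
  offset (1,1) -> (4,9): out of bounds -> FAIL
All cells valid: no

Answer: no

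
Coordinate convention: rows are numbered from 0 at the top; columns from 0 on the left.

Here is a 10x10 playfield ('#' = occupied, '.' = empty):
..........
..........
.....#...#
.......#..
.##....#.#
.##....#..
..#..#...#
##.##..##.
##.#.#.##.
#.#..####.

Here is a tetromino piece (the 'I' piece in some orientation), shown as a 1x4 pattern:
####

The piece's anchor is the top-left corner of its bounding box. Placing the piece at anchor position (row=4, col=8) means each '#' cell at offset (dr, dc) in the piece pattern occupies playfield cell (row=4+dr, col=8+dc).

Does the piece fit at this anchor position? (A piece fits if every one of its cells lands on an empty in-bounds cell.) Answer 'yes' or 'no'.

Check each piece cell at anchor (4, 8):
  offset (0,0) -> (4,8): empty -> OK
  offset (0,1) -> (4,9): occupied ('#') -> FAIL
  offset (0,2) -> (4,10): out of bounds -> FAIL
  offset (0,3) -> (4,11): out of bounds -> FAIL
All cells valid: no

Answer: no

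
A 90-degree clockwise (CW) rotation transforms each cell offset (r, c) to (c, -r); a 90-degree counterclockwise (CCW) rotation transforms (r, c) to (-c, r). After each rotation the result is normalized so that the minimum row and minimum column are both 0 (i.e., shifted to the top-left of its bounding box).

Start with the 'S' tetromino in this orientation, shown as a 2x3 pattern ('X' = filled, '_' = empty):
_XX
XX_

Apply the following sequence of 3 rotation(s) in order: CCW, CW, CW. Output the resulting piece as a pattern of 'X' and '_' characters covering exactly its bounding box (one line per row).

Start:
_XX
XX_
After rotation 1 (CCW):
X_
XX
_X
After rotation 2 (CW):
_XX
XX_
After rotation 3 (CW):
X_
XX
_X

Answer: X_
XX
_X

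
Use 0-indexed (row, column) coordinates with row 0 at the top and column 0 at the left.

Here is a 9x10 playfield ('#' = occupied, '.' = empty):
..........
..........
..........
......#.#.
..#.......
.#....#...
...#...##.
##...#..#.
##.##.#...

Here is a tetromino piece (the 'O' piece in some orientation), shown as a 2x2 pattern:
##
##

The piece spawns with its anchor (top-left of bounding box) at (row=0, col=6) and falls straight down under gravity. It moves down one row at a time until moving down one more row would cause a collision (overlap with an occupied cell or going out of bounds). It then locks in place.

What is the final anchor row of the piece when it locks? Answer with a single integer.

Answer: 1

Derivation:
Spawn at (row=0, col=6). Try each row:
  row 0: fits
  row 1: fits
  row 2: blocked -> lock at row 1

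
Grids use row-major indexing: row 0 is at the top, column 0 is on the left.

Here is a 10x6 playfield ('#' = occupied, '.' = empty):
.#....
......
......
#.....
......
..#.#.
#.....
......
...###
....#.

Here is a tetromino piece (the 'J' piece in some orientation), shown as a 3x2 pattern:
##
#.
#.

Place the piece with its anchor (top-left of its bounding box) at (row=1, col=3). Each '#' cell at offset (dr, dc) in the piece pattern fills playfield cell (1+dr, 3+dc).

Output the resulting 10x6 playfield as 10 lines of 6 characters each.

Answer: .#....
...##.
...#..
#..#..
......
..#.#.
#.....
......
...###
....#.

Derivation:
Fill (1+0,3+0) = (1,3)
Fill (1+0,3+1) = (1,4)
Fill (1+1,3+0) = (2,3)
Fill (1+2,3+0) = (3,3)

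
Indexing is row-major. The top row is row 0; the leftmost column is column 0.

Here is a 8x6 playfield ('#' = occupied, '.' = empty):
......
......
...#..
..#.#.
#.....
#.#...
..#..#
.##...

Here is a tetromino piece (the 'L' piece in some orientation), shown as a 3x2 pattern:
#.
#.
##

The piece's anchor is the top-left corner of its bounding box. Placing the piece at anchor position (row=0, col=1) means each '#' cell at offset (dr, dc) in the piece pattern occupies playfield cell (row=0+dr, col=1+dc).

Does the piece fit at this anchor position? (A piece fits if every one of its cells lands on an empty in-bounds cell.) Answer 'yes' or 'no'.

Answer: yes

Derivation:
Check each piece cell at anchor (0, 1):
  offset (0,0) -> (0,1): empty -> OK
  offset (1,0) -> (1,1): empty -> OK
  offset (2,0) -> (2,1): empty -> OK
  offset (2,1) -> (2,2): empty -> OK
All cells valid: yes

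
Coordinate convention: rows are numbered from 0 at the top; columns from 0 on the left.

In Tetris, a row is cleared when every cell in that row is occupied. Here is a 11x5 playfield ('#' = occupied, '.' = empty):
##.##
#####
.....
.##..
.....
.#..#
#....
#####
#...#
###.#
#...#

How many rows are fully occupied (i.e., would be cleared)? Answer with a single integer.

Check each row:
  row 0: 1 empty cell -> not full
  row 1: 0 empty cells -> FULL (clear)
  row 2: 5 empty cells -> not full
  row 3: 3 empty cells -> not full
  row 4: 5 empty cells -> not full
  row 5: 3 empty cells -> not full
  row 6: 4 empty cells -> not full
  row 7: 0 empty cells -> FULL (clear)
  row 8: 3 empty cells -> not full
  row 9: 1 empty cell -> not full
  row 10: 3 empty cells -> not full
Total rows cleared: 2

Answer: 2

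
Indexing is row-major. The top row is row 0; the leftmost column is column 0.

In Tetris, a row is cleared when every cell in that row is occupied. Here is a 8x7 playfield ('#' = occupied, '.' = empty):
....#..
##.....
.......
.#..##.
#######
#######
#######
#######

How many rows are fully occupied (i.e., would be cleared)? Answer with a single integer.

Answer: 4

Derivation:
Check each row:
  row 0: 6 empty cells -> not full
  row 1: 5 empty cells -> not full
  row 2: 7 empty cells -> not full
  row 3: 4 empty cells -> not full
  row 4: 0 empty cells -> FULL (clear)
  row 5: 0 empty cells -> FULL (clear)
  row 6: 0 empty cells -> FULL (clear)
  row 7: 0 empty cells -> FULL (clear)
Total rows cleared: 4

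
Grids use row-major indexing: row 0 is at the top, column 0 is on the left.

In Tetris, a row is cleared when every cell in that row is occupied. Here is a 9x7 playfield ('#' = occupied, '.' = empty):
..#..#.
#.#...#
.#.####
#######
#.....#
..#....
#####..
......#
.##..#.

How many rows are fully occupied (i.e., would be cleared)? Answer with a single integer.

Answer: 1

Derivation:
Check each row:
  row 0: 5 empty cells -> not full
  row 1: 4 empty cells -> not full
  row 2: 2 empty cells -> not full
  row 3: 0 empty cells -> FULL (clear)
  row 4: 5 empty cells -> not full
  row 5: 6 empty cells -> not full
  row 6: 2 empty cells -> not full
  row 7: 6 empty cells -> not full
  row 8: 4 empty cells -> not full
Total rows cleared: 1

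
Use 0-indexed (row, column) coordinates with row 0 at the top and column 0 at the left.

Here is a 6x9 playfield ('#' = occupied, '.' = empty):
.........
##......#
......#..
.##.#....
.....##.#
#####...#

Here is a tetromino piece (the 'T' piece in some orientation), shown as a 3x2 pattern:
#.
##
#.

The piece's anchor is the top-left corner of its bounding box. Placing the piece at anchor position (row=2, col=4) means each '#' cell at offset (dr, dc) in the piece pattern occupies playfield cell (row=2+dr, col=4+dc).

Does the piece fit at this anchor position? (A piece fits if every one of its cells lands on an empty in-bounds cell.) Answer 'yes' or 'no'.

Answer: no

Derivation:
Check each piece cell at anchor (2, 4):
  offset (0,0) -> (2,4): empty -> OK
  offset (1,0) -> (3,4): occupied ('#') -> FAIL
  offset (1,1) -> (3,5): empty -> OK
  offset (2,0) -> (4,4): empty -> OK
All cells valid: no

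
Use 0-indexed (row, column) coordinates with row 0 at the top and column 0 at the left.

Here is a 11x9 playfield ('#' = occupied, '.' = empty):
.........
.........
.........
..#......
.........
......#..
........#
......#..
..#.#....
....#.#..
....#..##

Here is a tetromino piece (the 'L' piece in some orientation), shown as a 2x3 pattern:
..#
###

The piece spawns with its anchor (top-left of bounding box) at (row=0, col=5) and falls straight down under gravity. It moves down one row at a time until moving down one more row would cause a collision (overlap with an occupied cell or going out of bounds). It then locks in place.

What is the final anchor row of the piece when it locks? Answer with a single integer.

Answer: 3

Derivation:
Spawn at (row=0, col=5). Try each row:
  row 0: fits
  row 1: fits
  row 2: fits
  row 3: fits
  row 4: blocked -> lock at row 3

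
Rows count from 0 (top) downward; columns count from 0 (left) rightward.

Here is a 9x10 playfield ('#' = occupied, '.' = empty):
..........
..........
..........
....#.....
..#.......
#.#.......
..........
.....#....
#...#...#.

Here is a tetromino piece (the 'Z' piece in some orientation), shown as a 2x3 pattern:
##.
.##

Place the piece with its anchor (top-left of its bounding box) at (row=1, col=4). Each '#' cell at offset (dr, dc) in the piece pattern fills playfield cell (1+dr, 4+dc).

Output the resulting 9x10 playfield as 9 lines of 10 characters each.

Fill (1+0,4+0) = (1,4)
Fill (1+0,4+1) = (1,5)
Fill (1+1,4+1) = (2,5)
Fill (1+1,4+2) = (2,6)

Answer: ..........
....##....
.....##...
....#.....
..#.......
#.#.......
..........
.....#....
#...#...#.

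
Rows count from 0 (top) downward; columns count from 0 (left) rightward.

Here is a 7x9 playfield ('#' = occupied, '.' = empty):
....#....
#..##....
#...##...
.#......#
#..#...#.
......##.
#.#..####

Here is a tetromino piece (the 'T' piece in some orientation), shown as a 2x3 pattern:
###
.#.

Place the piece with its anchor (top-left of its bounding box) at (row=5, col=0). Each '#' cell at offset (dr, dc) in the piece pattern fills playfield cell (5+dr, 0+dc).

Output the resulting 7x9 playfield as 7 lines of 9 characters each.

Fill (5+0,0+0) = (5,0)
Fill (5+0,0+1) = (5,1)
Fill (5+0,0+2) = (5,2)
Fill (5+1,0+1) = (6,1)

Answer: ....#....
#..##....
#...##...
.#......#
#..#...#.
###...##.
###..####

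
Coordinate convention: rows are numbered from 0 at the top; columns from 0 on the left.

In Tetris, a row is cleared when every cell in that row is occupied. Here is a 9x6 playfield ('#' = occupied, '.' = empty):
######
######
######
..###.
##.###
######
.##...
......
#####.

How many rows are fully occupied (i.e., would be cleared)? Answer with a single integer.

Answer: 4

Derivation:
Check each row:
  row 0: 0 empty cells -> FULL (clear)
  row 1: 0 empty cells -> FULL (clear)
  row 2: 0 empty cells -> FULL (clear)
  row 3: 3 empty cells -> not full
  row 4: 1 empty cell -> not full
  row 5: 0 empty cells -> FULL (clear)
  row 6: 4 empty cells -> not full
  row 7: 6 empty cells -> not full
  row 8: 1 empty cell -> not full
Total rows cleared: 4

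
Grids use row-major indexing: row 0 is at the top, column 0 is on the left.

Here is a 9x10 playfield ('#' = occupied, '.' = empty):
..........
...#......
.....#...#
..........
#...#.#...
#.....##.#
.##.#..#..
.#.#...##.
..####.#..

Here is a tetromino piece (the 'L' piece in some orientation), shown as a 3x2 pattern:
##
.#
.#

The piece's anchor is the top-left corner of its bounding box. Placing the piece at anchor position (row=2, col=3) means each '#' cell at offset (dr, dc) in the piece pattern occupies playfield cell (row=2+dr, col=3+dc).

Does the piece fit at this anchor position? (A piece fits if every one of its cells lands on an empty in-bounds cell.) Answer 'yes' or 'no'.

Check each piece cell at anchor (2, 3):
  offset (0,0) -> (2,3): empty -> OK
  offset (0,1) -> (2,4): empty -> OK
  offset (1,1) -> (3,4): empty -> OK
  offset (2,1) -> (4,4): occupied ('#') -> FAIL
All cells valid: no

Answer: no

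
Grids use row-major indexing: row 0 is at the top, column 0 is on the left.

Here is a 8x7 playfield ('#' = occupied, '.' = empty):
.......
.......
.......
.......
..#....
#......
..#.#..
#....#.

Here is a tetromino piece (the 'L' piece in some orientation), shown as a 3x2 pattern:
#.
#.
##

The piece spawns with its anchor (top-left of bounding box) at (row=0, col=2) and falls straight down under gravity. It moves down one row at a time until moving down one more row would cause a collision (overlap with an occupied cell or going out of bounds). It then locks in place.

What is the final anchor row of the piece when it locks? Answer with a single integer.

Spawn at (row=0, col=2). Try each row:
  row 0: fits
  row 1: fits
  row 2: blocked -> lock at row 1

Answer: 1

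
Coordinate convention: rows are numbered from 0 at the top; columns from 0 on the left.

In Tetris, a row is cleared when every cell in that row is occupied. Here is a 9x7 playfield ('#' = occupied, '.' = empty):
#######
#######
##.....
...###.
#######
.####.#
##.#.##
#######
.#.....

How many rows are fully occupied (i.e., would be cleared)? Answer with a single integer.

Check each row:
  row 0: 0 empty cells -> FULL (clear)
  row 1: 0 empty cells -> FULL (clear)
  row 2: 5 empty cells -> not full
  row 3: 4 empty cells -> not full
  row 4: 0 empty cells -> FULL (clear)
  row 5: 2 empty cells -> not full
  row 6: 2 empty cells -> not full
  row 7: 0 empty cells -> FULL (clear)
  row 8: 6 empty cells -> not full
Total rows cleared: 4

Answer: 4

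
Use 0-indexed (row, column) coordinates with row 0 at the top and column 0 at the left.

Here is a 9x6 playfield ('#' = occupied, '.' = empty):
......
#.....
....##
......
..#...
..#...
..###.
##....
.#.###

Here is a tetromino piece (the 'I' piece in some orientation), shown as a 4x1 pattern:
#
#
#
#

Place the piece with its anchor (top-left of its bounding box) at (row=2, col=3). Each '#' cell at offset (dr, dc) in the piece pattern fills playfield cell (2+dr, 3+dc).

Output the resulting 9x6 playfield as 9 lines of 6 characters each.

Fill (2+0,3+0) = (2,3)
Fill (2+1,3+0) = (3,3)
Fill (2+2,3+0) = (4,3)
Fill (2+3,3+0) = (5,3)

Answer: ......
#.....
...###
...#..
..##..
..##..
..###.
##....
.#.###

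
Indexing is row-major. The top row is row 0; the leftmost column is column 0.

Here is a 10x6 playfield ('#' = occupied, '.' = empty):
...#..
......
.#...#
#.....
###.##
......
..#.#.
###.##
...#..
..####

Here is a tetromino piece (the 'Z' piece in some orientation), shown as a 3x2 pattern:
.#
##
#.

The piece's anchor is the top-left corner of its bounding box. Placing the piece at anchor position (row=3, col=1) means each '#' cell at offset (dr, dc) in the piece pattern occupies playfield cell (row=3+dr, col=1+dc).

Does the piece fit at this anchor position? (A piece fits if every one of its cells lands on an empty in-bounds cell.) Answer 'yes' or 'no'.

Check each piece cell at anchor (3, 1):
  offset (0,1) -> (3,2): empty -> OK
  offset (1,0) -> (4,1): occupied ('#') -> FAIL
  offset (1,1) -> (4,2): occupied ('#') -> FAIL
  offset (2,0) -> (5,1): empty -> OK
All cells valid: no

Answer: no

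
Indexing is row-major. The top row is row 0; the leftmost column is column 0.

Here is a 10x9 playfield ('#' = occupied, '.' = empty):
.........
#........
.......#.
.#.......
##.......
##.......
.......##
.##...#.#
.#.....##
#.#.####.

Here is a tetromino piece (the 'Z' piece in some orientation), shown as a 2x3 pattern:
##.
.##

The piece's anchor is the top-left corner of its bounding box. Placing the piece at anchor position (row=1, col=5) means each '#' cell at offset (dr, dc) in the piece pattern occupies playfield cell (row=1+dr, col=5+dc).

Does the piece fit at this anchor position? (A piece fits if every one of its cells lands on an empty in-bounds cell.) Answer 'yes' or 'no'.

Check each piece cell at anchor (1, 5):
  offset (0,0) -> (1,5): empty -> OK
  offset (0,1) -> (1,6): empty -> OK
  offset (1,1) -> (2,6): empty -> OK
  offset (1,2) -> (2,7): occupied ('#') -> FAIL
All cells valid: no

Answer: no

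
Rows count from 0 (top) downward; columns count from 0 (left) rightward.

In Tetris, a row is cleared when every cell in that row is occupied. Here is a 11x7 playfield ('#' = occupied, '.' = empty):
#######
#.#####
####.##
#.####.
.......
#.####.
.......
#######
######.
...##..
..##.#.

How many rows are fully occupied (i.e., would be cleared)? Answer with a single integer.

Check each row:
  row 0: 0 empty cells -> FULL (clear)
  row 1: 1 empty cell -> not full
  row 2: 1 empty cell -> not full
  row 3: 2 empty cells -> not full
  row 4: 7 empty cells -> not full
  row 5: 2 empty cells -> not full
  row 6: 7 empty cells -> not full
  row 7: 0 empty cells -> FULL (clear)
  row 8: 1 empty cell -> not full
  row 9: 5 empty cells -> not full
  row 10: 4 empty cells -> not full
Total rows cleared: 2

Answer: 2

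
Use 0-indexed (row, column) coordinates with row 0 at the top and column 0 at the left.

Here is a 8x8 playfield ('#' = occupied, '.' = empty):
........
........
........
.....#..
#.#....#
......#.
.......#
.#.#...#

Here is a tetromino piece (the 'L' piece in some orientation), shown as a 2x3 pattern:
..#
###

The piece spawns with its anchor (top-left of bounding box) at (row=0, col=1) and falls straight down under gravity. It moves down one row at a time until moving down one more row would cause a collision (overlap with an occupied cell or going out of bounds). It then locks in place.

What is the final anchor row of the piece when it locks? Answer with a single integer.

Answer: 2

Derivation:
Spawn at (row=0, col=1). Try each row:
  row 0: fits
  row 1: fits
  row 2: fits
  row 3: blocked -> lock at row 2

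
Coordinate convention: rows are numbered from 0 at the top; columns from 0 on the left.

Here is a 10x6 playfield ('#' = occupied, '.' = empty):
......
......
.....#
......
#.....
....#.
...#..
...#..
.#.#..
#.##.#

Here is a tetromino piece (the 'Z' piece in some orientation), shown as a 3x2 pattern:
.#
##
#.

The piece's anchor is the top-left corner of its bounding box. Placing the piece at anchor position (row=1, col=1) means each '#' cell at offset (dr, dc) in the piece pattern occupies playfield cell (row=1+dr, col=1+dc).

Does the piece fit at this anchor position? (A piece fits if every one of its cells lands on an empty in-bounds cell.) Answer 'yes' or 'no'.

Answer: yes

Derivation:
Check each piece cell at anchor (1, 1):
  offset (0,1) -> (1,2): empty -> OK
  offset (1,0) -> (2,1): empty -> OK
  offset (1,1) -> (2,2): empty -> OK
  offset (2,0) -> (3,1): empty -> OK
All cells valid: yes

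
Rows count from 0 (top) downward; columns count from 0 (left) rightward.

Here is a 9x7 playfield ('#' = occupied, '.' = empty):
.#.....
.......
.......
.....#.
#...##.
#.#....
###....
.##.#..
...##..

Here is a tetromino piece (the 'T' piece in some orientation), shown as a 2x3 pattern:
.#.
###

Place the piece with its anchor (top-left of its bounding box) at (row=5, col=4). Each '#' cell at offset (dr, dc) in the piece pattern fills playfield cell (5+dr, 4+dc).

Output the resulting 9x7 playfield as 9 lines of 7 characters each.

Answer: .#.....
.......
.......
.....#.
#...##.
#.#..#.
###.###
.##.#..
...##..

Derivation:
Fill (5+0,4+1) = (5,5)
Fill (5+1,4+0) = (6,4)
Fill (5+1,4+1) = (6,5)
Fill (5+1,4+2) = (6,6)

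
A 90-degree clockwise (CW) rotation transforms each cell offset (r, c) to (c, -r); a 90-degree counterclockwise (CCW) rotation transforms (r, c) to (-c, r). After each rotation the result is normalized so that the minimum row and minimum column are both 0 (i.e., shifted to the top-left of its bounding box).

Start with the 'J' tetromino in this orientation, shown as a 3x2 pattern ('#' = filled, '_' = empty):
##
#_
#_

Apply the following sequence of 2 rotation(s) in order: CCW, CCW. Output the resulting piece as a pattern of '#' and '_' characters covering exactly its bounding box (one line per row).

Start:
##
#_
#_
After rotation 1 (CCW):
#__
###
After rotation 2 (CCW):
_#
_#
##

Answer: _#
_#
##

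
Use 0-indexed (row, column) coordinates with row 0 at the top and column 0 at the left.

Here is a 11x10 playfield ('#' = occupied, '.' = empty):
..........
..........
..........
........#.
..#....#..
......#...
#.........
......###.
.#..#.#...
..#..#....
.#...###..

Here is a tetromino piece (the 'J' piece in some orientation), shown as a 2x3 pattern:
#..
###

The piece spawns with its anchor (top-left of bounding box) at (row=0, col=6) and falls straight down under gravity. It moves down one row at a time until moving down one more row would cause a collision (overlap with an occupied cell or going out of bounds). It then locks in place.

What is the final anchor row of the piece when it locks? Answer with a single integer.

Spawn at (row=0, col=6). Try each row:
  row 0: fits
  row 1: fits
  row 2: blocked -> lock at row 1

Answer: 1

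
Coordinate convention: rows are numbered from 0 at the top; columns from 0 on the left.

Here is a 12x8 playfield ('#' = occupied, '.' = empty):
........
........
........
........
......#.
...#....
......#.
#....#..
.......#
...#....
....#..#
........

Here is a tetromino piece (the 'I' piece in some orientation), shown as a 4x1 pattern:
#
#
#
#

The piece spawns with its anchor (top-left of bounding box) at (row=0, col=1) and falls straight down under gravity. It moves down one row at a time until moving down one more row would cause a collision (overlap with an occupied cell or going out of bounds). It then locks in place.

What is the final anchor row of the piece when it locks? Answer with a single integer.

Answer: 8

Derivation:
Spawn at (row=0, col=1). Try each row:
  row 0: fits
  row 1: fits
  row 2: fits
  row 3: fits
  row 4: fits
  row 5: fits
  row 6: fits
  row 7: fits
  row 8: fits
  row 9: blocked -> lock at row 8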